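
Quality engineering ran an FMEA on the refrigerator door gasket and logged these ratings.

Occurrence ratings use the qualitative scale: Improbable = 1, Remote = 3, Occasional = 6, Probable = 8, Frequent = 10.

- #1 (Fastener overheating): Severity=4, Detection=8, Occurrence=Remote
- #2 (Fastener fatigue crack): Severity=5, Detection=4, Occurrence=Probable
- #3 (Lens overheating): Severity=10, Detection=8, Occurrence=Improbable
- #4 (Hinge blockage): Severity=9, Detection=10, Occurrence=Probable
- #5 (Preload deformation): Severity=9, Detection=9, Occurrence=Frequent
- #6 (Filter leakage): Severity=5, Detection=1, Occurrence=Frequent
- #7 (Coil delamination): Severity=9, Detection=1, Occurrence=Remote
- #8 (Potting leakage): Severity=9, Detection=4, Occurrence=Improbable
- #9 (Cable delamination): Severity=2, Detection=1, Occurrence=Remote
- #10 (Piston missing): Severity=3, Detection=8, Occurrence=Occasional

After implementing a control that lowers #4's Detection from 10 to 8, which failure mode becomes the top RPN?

#5

RPN = Severity × Occurrence × Detection:
  #1: 4 × 3 × 8 = 96
  #2: 5 × 8 × 4 = 160
  #3: 10 × 1 × 8 = 80
  #4: 9 × 8 × 10 = 720
  #5: 9 × 10 × 9 = 810
  #6: 5 × 10 × 1 = 50
  #7: 9 × 3 × 1 = 27
  #8: 9 × 1 × 4 = 36
  #9: 2 × 3 × 1 = 6
  #10: 3 × 6 × 8 = 144
After action: #4 → 9 × 8 × 8 = 576.
Revised RPNs: #5=810, #4=576, #2=160, #10=144, #1=96, #3=80, #6=50, #8=36, #7=27, #9=6.
Highest is now #5 (810).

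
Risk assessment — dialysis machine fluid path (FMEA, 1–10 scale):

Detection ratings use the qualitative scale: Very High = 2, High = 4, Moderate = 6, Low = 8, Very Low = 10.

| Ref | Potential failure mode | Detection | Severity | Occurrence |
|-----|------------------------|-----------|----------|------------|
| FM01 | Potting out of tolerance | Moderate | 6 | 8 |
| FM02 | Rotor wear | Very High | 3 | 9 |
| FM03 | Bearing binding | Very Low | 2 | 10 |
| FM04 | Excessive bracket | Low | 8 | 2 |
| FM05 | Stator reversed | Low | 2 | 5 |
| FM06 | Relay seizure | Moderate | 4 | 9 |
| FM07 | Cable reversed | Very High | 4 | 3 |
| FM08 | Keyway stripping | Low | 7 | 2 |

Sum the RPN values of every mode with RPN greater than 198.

RPN = Severity × Occurrence × Detection:
  FM01: 6 × 8 × 6 = 288
  FM02: 3 × 9 × 2 = 54
  FM03: 2 × 10 × 10 = 200
  FM04: 8 × 2 × 8 = 128
  FM05: 2 × 5 × 8 = 80
  FM06: 4 × 9 × 6 = 216
  FM07: 4 × 3 × 2 = 24
  FM08: 7 × 2 × 8 = 112
RPN > 198: FM01 (288), FM03 (200), FM06 (216).
Sum: 288 + 200 + 216 = 704.

704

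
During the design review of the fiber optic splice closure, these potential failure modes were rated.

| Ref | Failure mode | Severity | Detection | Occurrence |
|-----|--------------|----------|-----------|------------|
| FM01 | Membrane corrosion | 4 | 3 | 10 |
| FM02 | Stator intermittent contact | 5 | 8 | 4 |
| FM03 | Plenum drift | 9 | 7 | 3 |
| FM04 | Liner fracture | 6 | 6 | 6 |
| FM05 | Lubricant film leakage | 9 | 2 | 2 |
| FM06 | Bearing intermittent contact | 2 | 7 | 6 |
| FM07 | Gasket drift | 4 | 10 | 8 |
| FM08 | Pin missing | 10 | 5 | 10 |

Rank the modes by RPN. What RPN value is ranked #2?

RPN = Severity × Occurrence × Detection:
  FM01: 4 × 10 × 3 = 120
  FM02: 5 × 4 × 8 = 160
  FM03: 9 × 3 × 7 = 189
  FM04: 6 × 6 × 6 = 216
  FM05: 9 × 2 × 2 = 36
  FM06: 2 × 6 × 7 = 84
  FM07: 4 × 8 × 10 = 320
  FM08: 10 × 10 × 5 = 500
Sorted descending: 500, 320, 216, 189, 160, 120, 84, 36.
The second-highest RPN is 320 (FM07).

320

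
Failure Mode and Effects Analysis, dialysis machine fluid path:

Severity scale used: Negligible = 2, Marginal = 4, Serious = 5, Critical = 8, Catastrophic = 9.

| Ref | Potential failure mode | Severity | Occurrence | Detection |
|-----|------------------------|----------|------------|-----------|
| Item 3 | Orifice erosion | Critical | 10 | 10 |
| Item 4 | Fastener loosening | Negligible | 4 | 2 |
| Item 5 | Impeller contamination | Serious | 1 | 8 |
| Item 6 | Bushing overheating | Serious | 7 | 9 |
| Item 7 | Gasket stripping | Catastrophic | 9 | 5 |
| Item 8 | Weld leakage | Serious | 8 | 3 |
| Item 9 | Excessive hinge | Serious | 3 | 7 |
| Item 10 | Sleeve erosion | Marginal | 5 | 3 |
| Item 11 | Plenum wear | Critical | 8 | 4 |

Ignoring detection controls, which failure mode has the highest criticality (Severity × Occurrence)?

Criticality = Severity × Occurrence:
  Item 3: 8 × 10 = 80
  Item 4: 2 × 4 = 8
  Item 5: 5 × 1 = 5
  Item 6: 5 × 7 = 35
  Item 7: 9 × 9 = 81
  Item 8: 5 × 8 = 40
  Item 9: 5 × 3 = 15
  Item 10: 4 × 5 = 20
  Item 11: 8 × 8 = 64
Highest criticality is 81 → Item 7.

Item 7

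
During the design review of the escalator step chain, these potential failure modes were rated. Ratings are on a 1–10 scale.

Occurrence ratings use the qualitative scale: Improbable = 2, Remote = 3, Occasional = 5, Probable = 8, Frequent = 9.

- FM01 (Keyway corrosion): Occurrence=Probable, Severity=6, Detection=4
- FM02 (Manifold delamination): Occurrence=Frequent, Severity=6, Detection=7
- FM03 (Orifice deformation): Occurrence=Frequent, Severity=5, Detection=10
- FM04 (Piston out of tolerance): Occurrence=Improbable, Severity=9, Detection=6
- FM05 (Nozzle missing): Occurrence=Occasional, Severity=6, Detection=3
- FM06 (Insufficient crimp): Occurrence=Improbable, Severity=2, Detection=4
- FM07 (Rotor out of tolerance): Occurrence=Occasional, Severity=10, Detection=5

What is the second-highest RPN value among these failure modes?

378

RPN = Severity × Occurrence × Detection:
  FM01: 6 × 8 × 4 = 192
  FM02: 6 × 9 × 7 = 378
  FM03: 5 × 9 × 10 = 450
  FM04: 9 × 2 × 6 = 108
  FM05: 6 × 5 × 3 = 90
  FM06: 2 × 2 × 4 = 16
  FM07: 10 × 5 × 5 = 250
Sorted descending: 450, 378, 250, 192, 108, 90, 16.
The second-highest RPN is 378 (FM02).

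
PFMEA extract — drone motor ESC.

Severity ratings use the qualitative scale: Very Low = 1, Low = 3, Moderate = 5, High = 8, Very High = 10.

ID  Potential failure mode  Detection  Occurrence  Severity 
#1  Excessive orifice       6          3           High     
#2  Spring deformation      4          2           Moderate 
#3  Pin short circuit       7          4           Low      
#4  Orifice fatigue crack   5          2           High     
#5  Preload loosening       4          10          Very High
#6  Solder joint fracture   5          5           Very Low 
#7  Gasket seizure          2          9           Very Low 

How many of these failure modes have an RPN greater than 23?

6

RPN = Severity × Occurrence × Detection:
  #1: 8 × 3 × 6 = 144
  #2: 5 × 2 × 4 = 40
  #3: 3 × 4 × 7 = 84
  #4: 8 × 2 × 5 = 80
  #5: 10 × 10 × 4 = 400
  #6: 1 × 5 × 5 = 25
  #7: 1 × 9 × 2 = 18
Modes with RPN > 23: #1 (144), #2 (40), #3 (84), #4 (80), #5 (400), #6 (25) → 6.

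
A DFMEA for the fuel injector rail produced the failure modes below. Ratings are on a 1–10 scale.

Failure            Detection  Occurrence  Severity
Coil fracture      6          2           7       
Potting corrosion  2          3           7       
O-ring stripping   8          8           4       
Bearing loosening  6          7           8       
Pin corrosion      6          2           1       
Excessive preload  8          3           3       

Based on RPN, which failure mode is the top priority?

RPN = Severity × Occurrence × Detection:
  Coil fracture: 7 × 2 × 6 = 84
  Potting corrosion: 7 × 3 × 2 = 42
  O-ring stripping: 4 × 8 × 8 = 256
  Bearing loosening: 8 × 7 × 6 = 336
  Pin corrosion: 1 × 2 × 6 = 12
  Excessive preload: 3 × 3 × 8 = 72
Highest RPN is 336 → Bearing loosening.

Bearing loosening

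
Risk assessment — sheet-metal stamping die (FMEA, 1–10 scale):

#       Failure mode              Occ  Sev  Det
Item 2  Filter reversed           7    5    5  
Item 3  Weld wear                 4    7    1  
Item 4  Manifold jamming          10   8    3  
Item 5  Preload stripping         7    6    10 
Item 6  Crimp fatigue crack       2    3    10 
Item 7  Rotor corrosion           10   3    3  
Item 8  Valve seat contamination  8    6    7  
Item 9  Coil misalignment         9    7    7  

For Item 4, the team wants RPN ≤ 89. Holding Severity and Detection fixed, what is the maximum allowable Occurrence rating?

3

Item 4: S=8, O=10, D=3 → current RPN = 240.
Fixed product = 24. Need 24 × O ≤ 89, so O ≤ 89/24 = 3.71.
Maximum integer Occurrence rating = 3 (gives RPN 72; O=4 would give 96 > 89).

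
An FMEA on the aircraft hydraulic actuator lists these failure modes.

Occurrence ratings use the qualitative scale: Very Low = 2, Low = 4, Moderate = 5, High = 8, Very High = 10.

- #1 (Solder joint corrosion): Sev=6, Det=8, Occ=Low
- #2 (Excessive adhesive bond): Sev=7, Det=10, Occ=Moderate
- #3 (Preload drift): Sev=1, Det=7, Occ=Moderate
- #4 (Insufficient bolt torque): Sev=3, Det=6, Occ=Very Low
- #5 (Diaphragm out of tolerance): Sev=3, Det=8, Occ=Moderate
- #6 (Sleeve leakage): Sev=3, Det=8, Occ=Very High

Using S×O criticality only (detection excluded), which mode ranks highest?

#2

Criticality = Severity × Occurrence:
  #1: 6 × 4 = 24
  #2: 7 × 5 = 35
  #3: 1 × 5 = 5
  #4: 3 × 2 = 6
  #5: 3 × 5 = 15
  #6: 3 × 10 = 30
Highest criticality is 35 → #2.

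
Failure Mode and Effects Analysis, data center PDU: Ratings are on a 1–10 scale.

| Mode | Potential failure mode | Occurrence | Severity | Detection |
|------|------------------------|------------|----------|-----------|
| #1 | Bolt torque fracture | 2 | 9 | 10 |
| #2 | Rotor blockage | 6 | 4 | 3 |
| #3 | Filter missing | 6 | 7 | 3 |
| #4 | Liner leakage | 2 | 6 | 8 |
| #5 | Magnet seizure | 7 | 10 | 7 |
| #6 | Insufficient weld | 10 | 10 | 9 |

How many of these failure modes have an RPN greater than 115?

RPN = Severity × Occurrence × Detection:
  #1: 9 × 2 × 10 = 180
  #2: 4 × 6 × 3 = 72
  #3: 7 × 6 × 3 = 126
  #4: 6 × 2 × 8 = 96
  #5: 10 × 7 × 7 = 490
  #6: 10 × 10 × 9 = 900
Modes with RPN > 115: #1 (180), #3 (126), #5 (490), #6 (900) → 4.

4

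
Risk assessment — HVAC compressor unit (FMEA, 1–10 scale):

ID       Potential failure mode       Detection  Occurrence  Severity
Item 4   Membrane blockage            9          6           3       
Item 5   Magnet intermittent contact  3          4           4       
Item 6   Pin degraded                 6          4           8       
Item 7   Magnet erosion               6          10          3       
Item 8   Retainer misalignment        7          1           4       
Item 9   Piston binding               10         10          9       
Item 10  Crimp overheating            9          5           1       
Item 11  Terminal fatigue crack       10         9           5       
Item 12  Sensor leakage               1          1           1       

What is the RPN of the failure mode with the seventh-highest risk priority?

45

RPN = Severity × Occurrence × Detection:
  Item 4: 3 × 6 × 9 = 162
  Item 5: 4 × 4 × 3 = 48
  Item 6: 8 × 4 × 6 = 192
  Item 7: 3 × 10 × 6 = 180
  Item 8: 4 × 1 × 7 = 28
  Item 9: 9 × 10 × 10 = 900
  Item 10: 1 × 5 × 9 = 45
  Item 11: 5 × 9 × 10 = 450
  Item 12: 1 × 1 × 1 = 1
Sorted descending: 900, 450, 192, 180, 162, 48, 45, 28, 1.
The seventh-highest RPN is 45 (Item 10).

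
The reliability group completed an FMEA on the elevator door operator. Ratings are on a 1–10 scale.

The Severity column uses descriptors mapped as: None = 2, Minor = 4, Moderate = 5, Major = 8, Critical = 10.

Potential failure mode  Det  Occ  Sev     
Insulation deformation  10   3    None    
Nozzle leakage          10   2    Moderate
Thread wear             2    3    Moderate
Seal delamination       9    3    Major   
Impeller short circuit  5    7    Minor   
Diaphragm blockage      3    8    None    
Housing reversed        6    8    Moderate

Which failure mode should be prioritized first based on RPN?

RPN = Severity × Occurrence × Detection:
  Insulation deformation: 2 × 3 × 10 = 60
  Nozzle leakage: 5 × 2 × 10 = 100
  Thread wear: 5 × 3 × 2 = 30
  Seal delamination: 8 × 3 × 9 = 216
  Impeller short circuit: 4 × 7 × 5 = 140
  Diaphragm blockage: 2 × 8 × 3 = 48
  Housing reversed: 5 × 8 × 6 = 240
Highest RPN is 240 → Housing reversed.

Housing reversed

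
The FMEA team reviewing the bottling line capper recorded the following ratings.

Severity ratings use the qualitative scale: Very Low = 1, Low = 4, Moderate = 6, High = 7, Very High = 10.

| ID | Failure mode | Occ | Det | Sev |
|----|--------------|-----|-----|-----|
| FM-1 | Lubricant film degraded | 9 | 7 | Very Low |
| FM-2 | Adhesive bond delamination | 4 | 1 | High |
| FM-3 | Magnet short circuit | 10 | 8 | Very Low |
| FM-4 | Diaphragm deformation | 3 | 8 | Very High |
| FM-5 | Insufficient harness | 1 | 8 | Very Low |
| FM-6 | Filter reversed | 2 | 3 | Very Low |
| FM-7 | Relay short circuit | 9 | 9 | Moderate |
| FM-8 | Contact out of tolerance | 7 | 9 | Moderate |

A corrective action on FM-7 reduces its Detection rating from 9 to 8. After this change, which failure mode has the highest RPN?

FM-7

RPN = Severity × Occurrence × Detection:
  FM-1: 1 × 9 × 7 = 63
  FM-2: 7 × 4 × 1 = 28
  FM-3: 1 × 10 × 8 = 80
  FM-4: 10 × 3 × 8 = 240
  FM-5: 1 × 1 × 8 = 8
  FM-6: 1 × 2 × 3 = 6
  FM-7: 6 × 9 × 9 = 486
  FM-8: 6 × 7 × 9 = 378
After action: FM-7 → 6 × 9 × 8 = 432.
Revised RPNs: FM-7=432, FM-8=378, FM-4=240, FM-3=80, FM-1=63, FM-2=28, FM-5=8, FM-6=6.
Highest is now FM-7 (432).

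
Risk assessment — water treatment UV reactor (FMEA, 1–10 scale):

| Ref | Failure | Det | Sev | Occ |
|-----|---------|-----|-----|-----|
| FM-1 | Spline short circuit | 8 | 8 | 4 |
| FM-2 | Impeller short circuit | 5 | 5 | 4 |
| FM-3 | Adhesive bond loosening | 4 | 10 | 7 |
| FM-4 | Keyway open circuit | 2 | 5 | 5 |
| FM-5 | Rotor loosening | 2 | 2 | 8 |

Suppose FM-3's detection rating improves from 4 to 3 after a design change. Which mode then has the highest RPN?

FM-1

RPN = Severity × Occurrence × Detection:
  FM-1: 8 × 4 × 8 = 256
  FM-2: 5 × 4 × 5 = 100
  FM-3: 10 × 7 × 4 = 280
  FM-4: 5 × 5 × 2 = 50
  FM-5: 2 × 8 × 2 = 32
After action: FM-3 → 10 × 7 × 3 = 210.
Revised RPNs: FM-1=256, FM-3=210, FM-2=100, FM-4=50, FM-5=32.
Highest is now FM-1 (256).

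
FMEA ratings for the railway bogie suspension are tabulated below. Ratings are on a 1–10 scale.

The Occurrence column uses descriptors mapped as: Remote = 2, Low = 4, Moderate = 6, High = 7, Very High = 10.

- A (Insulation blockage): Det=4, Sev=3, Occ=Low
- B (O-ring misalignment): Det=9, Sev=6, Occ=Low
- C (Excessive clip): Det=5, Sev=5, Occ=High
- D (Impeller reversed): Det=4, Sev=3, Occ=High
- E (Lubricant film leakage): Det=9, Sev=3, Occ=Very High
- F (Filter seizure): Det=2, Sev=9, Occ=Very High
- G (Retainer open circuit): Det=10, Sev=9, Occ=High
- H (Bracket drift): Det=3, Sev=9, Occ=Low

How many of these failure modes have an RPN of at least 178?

RPN = Severity × Occurrence × Detection:
  A: 3 × 4 × 4 = 48
  B: 6 × 4 × 9 = 216
  C: 5 × 7 × 5 = 175
  D: 3 × 7 × 4 = 84
  E: 3 × 10 × 9 = 270
  F: 9 × 10 × 2 = 180
  G: 9 × 7 × 10 = 630
  H: 9 × 4 × 3 = 108
Modes with RPN ≥ 178: B (216), E (270), F (180), G (630) → 4.

4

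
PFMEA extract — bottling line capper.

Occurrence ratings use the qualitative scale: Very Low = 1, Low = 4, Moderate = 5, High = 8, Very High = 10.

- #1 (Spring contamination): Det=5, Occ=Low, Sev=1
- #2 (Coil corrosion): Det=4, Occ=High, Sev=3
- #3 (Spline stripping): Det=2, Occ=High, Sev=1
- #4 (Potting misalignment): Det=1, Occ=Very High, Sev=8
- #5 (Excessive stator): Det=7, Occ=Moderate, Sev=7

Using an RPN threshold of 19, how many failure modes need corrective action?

RPN = Severity × Occurrence × Detection:
  #1: 1 × 4 × 5 = 20
  #2: 3 × 8 × 4 = 96
  #3: 1 × 8 × 2 = 16
  #4: 8 × 10 × 1 = 80
  #5: 7 × 5 × 7 = 245
Modes with RPN ≥ 19: #1 (20), #2 (96), #4 (80), #5 (245) → 4.

4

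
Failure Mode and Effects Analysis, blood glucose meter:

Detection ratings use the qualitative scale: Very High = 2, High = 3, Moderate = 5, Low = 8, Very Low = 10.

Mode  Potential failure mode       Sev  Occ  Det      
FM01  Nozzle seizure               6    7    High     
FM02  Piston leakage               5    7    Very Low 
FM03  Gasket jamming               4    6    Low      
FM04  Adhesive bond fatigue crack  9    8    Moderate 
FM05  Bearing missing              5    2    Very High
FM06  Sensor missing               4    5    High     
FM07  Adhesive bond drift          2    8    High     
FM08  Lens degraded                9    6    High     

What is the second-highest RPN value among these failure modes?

RPN = Severity × Occurrence × Detection:
  FM01: 6 × 7 × 3 = 126
  FM02: 5 × 7 × 10 = 350
  FM03: 4 × 6 × 8 = 192
  FM04: 9 × 8 × 5 = 360
  FM05: 5 × 2 × 2 = 20
  FM06: 4 × 5 × 3 = 60
  FM07: 2 × 8 × 3 = 48
  FM08: 9 × 6 × 3 = 162
Sorted descending: 360, 350, 192, 162, 126, 60, 48, 20.
The second-highest RPN is 350 (FM02).

350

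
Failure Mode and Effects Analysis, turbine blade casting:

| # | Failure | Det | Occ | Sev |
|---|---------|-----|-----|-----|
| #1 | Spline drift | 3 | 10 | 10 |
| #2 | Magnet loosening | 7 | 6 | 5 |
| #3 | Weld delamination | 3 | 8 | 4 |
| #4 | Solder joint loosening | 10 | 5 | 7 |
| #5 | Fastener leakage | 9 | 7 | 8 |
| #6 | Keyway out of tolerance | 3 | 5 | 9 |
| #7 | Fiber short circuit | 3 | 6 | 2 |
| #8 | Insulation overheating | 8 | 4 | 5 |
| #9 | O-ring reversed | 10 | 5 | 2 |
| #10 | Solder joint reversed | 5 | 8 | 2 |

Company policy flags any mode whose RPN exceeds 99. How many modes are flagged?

7

RPN = Severity × Occurrence × Detection:
  #1: 10 × 10 × 3 = 300
  #2: 5 × 6 × 7 = 210
  #3: 4 × 8 × 3 = 96
  #4: 7 × 5 × 10 = 350
  #5: 8 × 7 × 9 = 504
  #6: 9 × 5 × 3 = 135
  #7: 2 × 6 × 3 = 36
  #8: 5 × 4 × 8 = 160
  #9: 2 × 5 × 10 = 100
  #10: 2 × 8 × 5 = 80
Modes with RPN > 99: #1 (300), #2 (210), #4 (350), #5 (504), #6 (135), #8 (160), #9 (100) → 7.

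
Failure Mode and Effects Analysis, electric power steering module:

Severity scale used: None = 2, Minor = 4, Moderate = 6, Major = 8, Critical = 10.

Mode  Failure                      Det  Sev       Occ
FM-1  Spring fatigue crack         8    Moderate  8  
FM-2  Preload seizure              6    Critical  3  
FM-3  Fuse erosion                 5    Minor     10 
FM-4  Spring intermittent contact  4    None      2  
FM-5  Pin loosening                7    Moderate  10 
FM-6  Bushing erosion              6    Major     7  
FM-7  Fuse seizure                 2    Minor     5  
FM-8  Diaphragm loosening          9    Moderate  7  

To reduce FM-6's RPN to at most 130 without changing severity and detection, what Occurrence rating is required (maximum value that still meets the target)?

FM-6: S=8, O=7, D=6 → current RPN = 336.
Fixed product = 48. Need 48 × O ≤ 130, so O ≤ 130/48 = 2.71.
Maximum integer Occurrence rating = 2 (gives RPN 96; O=3 would give 144 > 130).

2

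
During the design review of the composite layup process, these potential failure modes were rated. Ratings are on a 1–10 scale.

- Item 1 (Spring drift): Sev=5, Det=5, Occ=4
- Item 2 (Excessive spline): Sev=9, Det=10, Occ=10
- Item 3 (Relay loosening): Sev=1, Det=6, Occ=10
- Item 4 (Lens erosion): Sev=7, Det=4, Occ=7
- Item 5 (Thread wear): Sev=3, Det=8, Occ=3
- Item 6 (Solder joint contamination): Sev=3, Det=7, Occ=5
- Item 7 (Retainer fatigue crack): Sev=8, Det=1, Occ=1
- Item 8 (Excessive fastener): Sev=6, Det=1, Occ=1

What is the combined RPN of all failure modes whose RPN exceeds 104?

RPN = Severity × Occurrence × Detection:
  Item 1: 5 × 4 × 5 = 100
  Item 2: 9 × 10 × 10 = 900
  Item 3: 1 × 10 × 6 = 60
  Item 4: 7 × 7 × 4 = 196
  Item 5: 3 × 3 × 8 = 72
  Item 6: 3 × 5 × 7 = 105
  Item 7: 8 × 1 × 1 = 8
  Item 8: 6 × 1 × 1 = 6
RPN > 104: Item 2 (900), Item 4 (196), Item 6 (105).
Sum: 900 + 196 + 105 = 1201.

1201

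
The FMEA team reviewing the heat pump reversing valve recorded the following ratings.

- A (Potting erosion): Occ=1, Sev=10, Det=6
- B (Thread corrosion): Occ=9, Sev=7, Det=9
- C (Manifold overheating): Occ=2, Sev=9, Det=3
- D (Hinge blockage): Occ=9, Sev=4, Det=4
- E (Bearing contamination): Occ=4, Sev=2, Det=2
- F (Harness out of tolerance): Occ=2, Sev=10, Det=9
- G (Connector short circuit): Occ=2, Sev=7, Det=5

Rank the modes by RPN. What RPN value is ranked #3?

144

RPN = Severity × Occurrence × Detection:
  A: 10 × 1 × 6 = 60
  B: 7 × 9 × 9 = 567
  C: 9 × 2 × 3 = 54
  D: 4 × 9 × 4 = 144
  E: 2 × 4 × 2 = 16
  F: 10 × 2 × 9 = 180
  G: 7 × 2 × 5 = 70
Sorted descending: 567, 180, 144, 70, 60, 54, 16.
The third-highest RPN is 144 (D).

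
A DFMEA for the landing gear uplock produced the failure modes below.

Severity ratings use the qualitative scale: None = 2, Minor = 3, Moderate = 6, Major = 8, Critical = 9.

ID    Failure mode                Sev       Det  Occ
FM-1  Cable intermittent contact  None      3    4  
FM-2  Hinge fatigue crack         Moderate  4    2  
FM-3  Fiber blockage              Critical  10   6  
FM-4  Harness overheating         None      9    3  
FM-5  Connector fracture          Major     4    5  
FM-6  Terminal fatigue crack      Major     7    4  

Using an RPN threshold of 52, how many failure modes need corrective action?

RPN = Severity × Occurrence × Detection:
  FM-1: 2 × 4 × 3 = 24
  FM-2: 6 × 2 × 4 = 48
  FM-3: 9 × 6 × 10 = 540
  FM-4: 2 × 3 × 9 = 54
  FM-5: 8 × 5 × 4 = 160
  FM-6: 8 × 4 × 7 = 224
Modes with RPN ≥ 52: FM-3 (540), FM-4 (54), FM-5 (160), FM-6 (224) → 4.

4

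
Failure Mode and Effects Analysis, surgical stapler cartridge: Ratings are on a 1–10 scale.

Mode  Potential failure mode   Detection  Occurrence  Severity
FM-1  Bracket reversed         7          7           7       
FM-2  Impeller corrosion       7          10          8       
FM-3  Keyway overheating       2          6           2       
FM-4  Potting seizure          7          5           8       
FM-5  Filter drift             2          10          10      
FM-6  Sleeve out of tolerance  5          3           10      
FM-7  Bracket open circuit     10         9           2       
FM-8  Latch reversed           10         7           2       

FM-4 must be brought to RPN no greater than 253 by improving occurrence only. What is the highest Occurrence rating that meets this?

4

FM-4: S=8, O=5, D=7 → current RPN = 280.
Fixed product = 56. Need 56 × O ≤ 253, so O ≤ 253/56 = 4.52.
Maximum integer Occurrence rating = 4 (gives RPN 224; O=5 would give 280 > 253).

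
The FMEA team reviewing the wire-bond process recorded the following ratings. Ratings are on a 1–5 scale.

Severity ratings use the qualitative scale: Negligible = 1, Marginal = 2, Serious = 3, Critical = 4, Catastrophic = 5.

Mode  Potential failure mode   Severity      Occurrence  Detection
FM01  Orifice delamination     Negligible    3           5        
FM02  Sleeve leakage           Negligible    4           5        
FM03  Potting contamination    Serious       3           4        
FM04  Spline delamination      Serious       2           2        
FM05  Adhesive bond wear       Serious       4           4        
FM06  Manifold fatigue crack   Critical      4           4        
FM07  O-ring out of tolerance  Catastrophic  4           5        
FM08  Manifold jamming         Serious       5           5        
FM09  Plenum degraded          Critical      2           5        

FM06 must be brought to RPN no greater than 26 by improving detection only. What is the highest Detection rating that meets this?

1

FM06: S=4, O=4, D=4 → current RPN = 64.
Fixed product = 16. Need 16 × D ≤ 26, so D ≤ 26/16 = 1.62.
Maximum integer Detection rating = 1 (gives RPN 16; D=2 would give 32 > 26).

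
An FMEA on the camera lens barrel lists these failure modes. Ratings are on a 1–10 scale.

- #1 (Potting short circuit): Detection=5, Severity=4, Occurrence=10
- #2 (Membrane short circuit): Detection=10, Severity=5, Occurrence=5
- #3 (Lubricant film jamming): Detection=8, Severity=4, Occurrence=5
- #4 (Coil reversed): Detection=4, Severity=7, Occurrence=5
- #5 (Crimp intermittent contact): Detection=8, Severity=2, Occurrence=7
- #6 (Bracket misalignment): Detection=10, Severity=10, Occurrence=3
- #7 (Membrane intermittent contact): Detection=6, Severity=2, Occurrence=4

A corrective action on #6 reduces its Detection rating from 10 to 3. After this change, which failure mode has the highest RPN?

RPN = Severity × Occurrence × Detection:
  #1: 4 × 10 × 5 = 200
  #2: 5 × 5 × 10 = 250
  #3: 4 × 5 × 8 = 160
  #4: 7 × 5 × 4 = 140
  #5: 2 × 7 × 8 = 112
  #6: 10 × 3 × 10 = 300
  #7: 2 × 4 × 6 = 48
After action: #6 → 10 × 3 × 3 = 90.
Revised RPNs: #2=250, #1=200, #3=160, #4=140, #5=112, #6=90, #7=48.
Highest is now #2 (250).

#2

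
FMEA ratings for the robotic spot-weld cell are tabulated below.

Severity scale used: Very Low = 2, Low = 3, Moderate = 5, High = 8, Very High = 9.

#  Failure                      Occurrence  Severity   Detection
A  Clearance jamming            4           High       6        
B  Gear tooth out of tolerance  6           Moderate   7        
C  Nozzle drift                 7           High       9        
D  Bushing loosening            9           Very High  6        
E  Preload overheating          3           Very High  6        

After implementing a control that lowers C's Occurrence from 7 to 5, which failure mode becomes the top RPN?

D

RPN = Severity × Occurrence × Detection:
  A: 8 × 4 × 6 = 192
  B: 5 × 6 × 7 = 210
  C: 8 × 7 × 9 = 504
  D: 9 × 9 × 6 = 486
  E: 9 × 3 × 6 = 162
After action: C → 8 × 5 × 9 = 360.
Revised RPNs: D=486, C=360, B=210, A=192, E=162.
Highest is now D (486).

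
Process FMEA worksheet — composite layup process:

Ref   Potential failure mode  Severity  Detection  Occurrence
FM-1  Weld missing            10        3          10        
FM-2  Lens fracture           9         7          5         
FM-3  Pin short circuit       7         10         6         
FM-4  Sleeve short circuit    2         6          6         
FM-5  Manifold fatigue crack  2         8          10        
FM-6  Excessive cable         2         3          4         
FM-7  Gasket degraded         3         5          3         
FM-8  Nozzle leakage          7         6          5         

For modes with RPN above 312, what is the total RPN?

735

RPN = Severity × Occurrence × Detection:
  FM-1: 10 × 10 × 3 = 300
  FM-2: 9 × 5 × 7 = 315
  FM-3: 7 × 6 × 10 = 420
  FM-4: 2 × 6 × 6 = 72
  FM-5: 2 × 10 × 8 = 160
  FM-6: 2 × 4 × 3 = 24
  FM-7: 3 × 3 × 5 = 45
  FM-8: 7 × 5 × 6 = 210
RPN > 312: FM-2 (315), FM-3 (420).
Sum: 315 + 420 = 735.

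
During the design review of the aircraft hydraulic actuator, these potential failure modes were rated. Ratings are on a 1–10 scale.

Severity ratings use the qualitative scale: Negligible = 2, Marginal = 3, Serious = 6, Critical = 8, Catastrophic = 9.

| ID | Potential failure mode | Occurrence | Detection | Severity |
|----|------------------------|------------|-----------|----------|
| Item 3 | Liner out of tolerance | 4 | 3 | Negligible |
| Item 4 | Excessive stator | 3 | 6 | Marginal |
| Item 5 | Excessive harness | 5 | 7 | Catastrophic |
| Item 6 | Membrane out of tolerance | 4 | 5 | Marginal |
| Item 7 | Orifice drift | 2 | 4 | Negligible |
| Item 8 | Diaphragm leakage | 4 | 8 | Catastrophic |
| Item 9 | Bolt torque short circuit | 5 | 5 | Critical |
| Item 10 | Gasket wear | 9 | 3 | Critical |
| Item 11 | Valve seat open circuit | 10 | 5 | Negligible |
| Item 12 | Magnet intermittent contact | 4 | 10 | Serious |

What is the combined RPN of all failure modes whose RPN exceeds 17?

1497

RPN = Severity × Occurrence × Detection:
  Item 3: 2 × 4 × 3 = 24
  Item 4: 3 × 3 × 6 = 54
  Item 5: 9 × 5 × 7 = 315
  Item 6: 3 × 4 × 5 = 60
  Item 7: 2 × 2 × 4 = 16
  Item 8: 9 × 4 × 8 = 288
  Item 9: 8 × 5 × 5 = 200
  Item 10: 8 × 9 × 3 = 216
  Item 11: 2 × 10 × 5 = 100
  Item 12: 6 × 4 × 10 = 240
RPN > 17: Item 3 (24), Item 4 (54), Item 5 (315), Item 6 (60), Item 8 (288), Item 9 (200), Item 10 (216), Item 11 (100), Item 12 (240).
Sum: 24 + 54 + 315 + 60 + 288 + 200 + 216 + 100 + 240 = 1497.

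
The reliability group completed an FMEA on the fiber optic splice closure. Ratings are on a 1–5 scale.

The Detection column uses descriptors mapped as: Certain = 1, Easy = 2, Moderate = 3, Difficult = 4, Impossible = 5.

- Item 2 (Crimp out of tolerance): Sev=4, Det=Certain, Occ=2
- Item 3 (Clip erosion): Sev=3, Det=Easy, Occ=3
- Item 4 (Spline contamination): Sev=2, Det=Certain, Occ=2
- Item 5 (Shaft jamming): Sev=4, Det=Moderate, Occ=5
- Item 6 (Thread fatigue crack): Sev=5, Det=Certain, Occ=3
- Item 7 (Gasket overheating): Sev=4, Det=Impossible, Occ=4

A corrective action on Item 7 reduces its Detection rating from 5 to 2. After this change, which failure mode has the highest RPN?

Item 5

RPN = Severity × Occurrence × Detection:
  Item 2: 4 × 2 × 1 = 8
  Item 3: 3 × 3 × 2 = 18
  Item 4: 2 × 2 × 1 = 4
  Item 5: 4 × 5 × 3 = 60
  Item 6: 5 × 3 × 1 = 15
  Item 7: 4 × 4 × 5 = 80
After action: Item 7 → 4 × 4 × 2 = 32.
Revised RPNs: Item 5=60, Item 7=32, Item 3=18, Item 6=15, Item 2=8, Item 4=4.
Highest is now Item 5 (60).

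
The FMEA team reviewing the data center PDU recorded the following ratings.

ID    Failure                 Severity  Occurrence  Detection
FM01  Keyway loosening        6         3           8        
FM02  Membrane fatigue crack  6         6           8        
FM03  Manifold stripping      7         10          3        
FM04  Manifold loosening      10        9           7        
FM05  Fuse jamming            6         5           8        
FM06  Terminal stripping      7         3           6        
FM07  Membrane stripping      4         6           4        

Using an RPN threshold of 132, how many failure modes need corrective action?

5

RPN = Severity × Occurrence × Detection:
  FM01: 6 × 3 × 8 = 144
  FM02: 6 × 6 × 8 = 288
  FM03: 7 × 10 × 3 = 210
  FM04: 10 × 9 × 7 = 630
  FM05: 6 × 5 × 8 = 240
  FM06: 7 × 3 × 6 = 126
  FM07: 4 × 6 × 4 = 96
Modes with RPN ≥ 132: FM01 (144), FM02 (288), FM03 (210), FM04 (630), FM05 (240) → 5.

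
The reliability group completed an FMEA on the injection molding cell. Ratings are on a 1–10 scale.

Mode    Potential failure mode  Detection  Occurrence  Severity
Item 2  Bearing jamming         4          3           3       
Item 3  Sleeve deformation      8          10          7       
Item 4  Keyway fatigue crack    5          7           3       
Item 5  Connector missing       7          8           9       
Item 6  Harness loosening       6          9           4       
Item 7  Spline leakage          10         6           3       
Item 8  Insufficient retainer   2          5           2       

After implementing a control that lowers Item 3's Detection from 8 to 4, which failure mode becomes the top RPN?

Item 5

RPN = Severity × Occurrence × Detection:
  Item 2: 3 × 3 × 4 = 36
  Item 3: 7 × 10 × 8 = 560
  Item 4: 3 × 7 × 5 = 105
  Item 5: 9 × 8 × 7 = 504
  Item 6: 4 × 9 × 6 = 216
  Item 7: 3 × 6 × 10 = 180
  Item 8: 2 × 5 × 2 = 20
After action: Item 3 → 7 × 10 × 4 = 280.
Revised RPNs: Item 5=504, Item 3=280, Item 6=216, Item 7=180, Item 4=105, Item 2=36, Item 8=20.
Highest is now Item 5 (504).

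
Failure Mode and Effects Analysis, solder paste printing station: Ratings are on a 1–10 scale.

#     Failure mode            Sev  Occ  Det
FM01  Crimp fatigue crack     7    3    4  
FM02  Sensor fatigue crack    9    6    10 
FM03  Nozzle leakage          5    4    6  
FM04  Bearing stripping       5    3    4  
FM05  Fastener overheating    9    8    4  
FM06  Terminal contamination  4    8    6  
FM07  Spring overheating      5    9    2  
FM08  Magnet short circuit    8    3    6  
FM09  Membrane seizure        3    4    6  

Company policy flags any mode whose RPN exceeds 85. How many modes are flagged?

RPN = Severity × Occurrence × Detection:
  FM01: 7 × 3 × 4 = 84
  FM02: 9 × 6 × 10 = 540
  FM03: 5 × 4 × 6 = 120
  FM04: 5 × 3 × 4 = 60
  FM05: 9 × 8 × 4 = 288
  FM06: 4 × 8 × 6 = 192
  FM07: 5 × 9 × 2 = 90
  FM08: 8 × 3 × 6 = 144
  FM09: 3 × 4 × 6 = 72
Modes with RPN > 85: FM02 (540), FM03 (120), FM05 (288), FM06 (192), FM07 (90), FM08 (144) → 6.

6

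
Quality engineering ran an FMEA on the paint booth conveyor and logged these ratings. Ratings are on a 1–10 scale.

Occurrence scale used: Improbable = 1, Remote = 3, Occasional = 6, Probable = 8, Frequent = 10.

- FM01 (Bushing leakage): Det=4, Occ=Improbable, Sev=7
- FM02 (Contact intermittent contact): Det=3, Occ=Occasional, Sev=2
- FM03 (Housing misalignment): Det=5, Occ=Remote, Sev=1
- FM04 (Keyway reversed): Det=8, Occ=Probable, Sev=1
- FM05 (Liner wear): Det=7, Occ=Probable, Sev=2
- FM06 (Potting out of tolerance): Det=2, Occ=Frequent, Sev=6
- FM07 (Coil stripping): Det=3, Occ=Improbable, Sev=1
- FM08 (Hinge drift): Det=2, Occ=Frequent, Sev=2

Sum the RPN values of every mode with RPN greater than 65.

RPN = Severity × Occurrence × Detection:
  FM01: 7 × 1 × 4 = 28
  FM02: 2 × 6 × 3 = 36
  FM03: 1 × 3 × 5 = 15
  FM04: 1 × 8 × 8 = 64
  FM05: 2 × 8 × 7 = 112
  FM06: 6 × 10 × 2 = 120
  FM07: 1 × 1 × 3 = 3
  FM08: 2 × 10 × 2 = 40
RPN > 65: FM05 (112), FM06 (120).
Sum: 112 + 120 = 232.

232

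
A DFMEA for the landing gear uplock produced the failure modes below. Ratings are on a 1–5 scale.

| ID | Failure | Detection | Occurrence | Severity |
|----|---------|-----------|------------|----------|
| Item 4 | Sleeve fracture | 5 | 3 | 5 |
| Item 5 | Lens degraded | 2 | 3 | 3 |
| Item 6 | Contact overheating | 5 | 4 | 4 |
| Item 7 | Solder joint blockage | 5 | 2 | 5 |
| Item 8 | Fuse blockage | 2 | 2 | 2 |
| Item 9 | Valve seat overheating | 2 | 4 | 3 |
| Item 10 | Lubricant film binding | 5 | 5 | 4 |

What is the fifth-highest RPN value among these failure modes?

24

RPN = Severity × Occurrence × Detection:
  Item 4: 5 × 3 × 5 = 75
  Item 5: 3 × 3 × 2 = 18
  Item 6: 4 × 4 × 5 = 80
  Item 7: 5 × 2 × 5 = 50
  Item 8: 2 × 2 × 2 = 8
  Item 9: 3 × 4 × 2 = 24
  Item 10: 4 × 5 × 5 = 100
Sorted descending: 100, 80, 75, 50, 24, 18, 8.
The fifth-highest RPN is 24 (Item 9).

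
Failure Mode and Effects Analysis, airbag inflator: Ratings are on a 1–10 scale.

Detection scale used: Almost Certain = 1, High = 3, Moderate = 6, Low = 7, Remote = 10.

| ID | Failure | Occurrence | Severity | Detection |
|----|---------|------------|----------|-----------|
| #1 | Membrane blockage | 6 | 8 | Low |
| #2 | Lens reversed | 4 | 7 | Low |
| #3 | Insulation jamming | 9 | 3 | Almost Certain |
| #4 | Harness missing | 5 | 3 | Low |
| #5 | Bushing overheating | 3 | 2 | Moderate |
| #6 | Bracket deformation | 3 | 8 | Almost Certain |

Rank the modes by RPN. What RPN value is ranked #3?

105

RPN = Severity × Occurrence × Detection:
  #1: 8 × 6 × 7 = 336
  #2: 7 × 4 × 7 = 196
  #3: 3 × 9 × 1 = 27
  #4: 3 × 5 × 7 = 105
  #5: 2 × 3 × 6 = 36
  #6: 8 × 3 × 1 = 24
Sorted descending: 336, 196, 105, 36, 27, 24.
The third-highest RPN is 105 (#4).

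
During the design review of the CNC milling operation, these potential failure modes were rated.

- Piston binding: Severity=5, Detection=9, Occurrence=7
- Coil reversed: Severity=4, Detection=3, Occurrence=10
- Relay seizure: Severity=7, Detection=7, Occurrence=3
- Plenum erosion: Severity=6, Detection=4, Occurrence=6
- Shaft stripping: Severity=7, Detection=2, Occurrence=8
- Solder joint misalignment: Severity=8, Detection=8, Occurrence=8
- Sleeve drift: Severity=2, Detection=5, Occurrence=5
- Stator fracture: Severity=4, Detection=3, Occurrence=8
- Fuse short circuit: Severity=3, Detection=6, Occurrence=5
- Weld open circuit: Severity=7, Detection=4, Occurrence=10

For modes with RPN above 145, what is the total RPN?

1254

RPN = Severity × Occurrence × Detection:
  Piston binding: 5 × 7 × 9 = 315
  Coil reversed: 4 × 10 × 3 = 120
  Relay seizure: 7 × 3 × 7 = 147
  Plenum erosion: 6 × 6 × 4 = 144
  Shaft stripping: 7 × 8 × 2 = 112
  Solder joint misalignment: 8 × 8 × 8 = 512
  Sleeve drift: 2 × 5 × 5 = 50
  Stator fracture: 4 × 8 × 3 = 96
  Fuse short circuit: 3 × 5 × 6 = 90
  Weld open circuit: 7 × 10 × 4 = 280
RPN > 145: Piston binding (315), Relay seizure (147), Solder joint misalignment (512), Weld open circuit (280).
Sum: 315 + 147 + 512 + 280 = 1254.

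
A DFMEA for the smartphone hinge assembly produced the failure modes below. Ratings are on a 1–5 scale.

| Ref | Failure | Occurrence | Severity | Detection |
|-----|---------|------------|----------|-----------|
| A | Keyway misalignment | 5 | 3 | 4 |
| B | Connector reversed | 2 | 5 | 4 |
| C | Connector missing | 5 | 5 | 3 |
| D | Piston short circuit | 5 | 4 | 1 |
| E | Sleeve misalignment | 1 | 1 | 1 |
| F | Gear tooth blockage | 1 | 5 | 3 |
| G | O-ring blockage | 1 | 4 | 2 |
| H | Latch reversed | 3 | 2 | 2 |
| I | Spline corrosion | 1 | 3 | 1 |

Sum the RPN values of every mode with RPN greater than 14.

210

RPN = Severity × Occurrence × Detection:
  A: 3 × 5 × 4 = 60
  B: 5 × 2 × 4 = 40
  C: 5 × 5 × 3 = 75
  D: 4 × 5 × 1 = 20
  E: 1 × 1 × 1 = 1
  F: 5 × 1 × 3 = 15
  G: 4 × 1 × 2 = 8
  H: 2 × 3 × 2 = 12
  I: 3 × 1 × 1 = 3
RPN > 14: A (60), B (40), C (75), D (20), F (15).
Sum: 60 + 40 + 75 + 20 + 15 = 210.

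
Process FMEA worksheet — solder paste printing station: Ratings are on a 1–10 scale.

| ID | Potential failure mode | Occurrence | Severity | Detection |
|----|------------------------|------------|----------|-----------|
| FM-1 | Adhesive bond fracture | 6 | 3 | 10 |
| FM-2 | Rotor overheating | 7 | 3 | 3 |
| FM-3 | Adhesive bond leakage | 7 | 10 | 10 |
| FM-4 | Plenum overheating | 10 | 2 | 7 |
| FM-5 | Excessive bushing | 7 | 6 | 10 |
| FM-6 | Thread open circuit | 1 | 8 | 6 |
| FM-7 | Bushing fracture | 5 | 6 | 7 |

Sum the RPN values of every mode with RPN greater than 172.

1510

RPN = Severity × Occurrence × Detection:
  FM-1: 3 × 6 × 10 = 180
  FM-2: 3 × 7 × 3 = 63
  FM-3: 10 × 7 × 10 = 700
  FM-4: 2 × 10 × 7 = 140
  FM-5: 6 × 7 × 10 = 420
  FM-6: 8 × 1 × 6 = 48
  FM-7: 6 × 5 × 7 = 210
RPN > 172: FM-1 (180), FM-3 (700), FM-5 (420), FM-7 (210).
Sum: 180 + 700 + 420 + 210 = 1510.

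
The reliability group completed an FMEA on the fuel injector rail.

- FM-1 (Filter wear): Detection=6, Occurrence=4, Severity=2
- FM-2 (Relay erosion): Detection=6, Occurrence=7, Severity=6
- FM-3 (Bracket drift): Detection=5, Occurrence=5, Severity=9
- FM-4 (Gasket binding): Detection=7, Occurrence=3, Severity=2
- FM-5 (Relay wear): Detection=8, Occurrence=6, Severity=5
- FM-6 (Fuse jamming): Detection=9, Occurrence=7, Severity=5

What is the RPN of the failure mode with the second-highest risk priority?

252

RPN = Severity × Occurrence × Detection:
  FM-1: 2 × 4 × 6 = 48
  FM-2: 6 × 7 × 6 = 252
  FM-3: 9 × 5 × 5 = 225
  FM-4: 2 × 3 × 7 = 42
  FM-5: 5 × 6 × 8 = 240
  FM-6: 5 × 7 × 9 = 315
Sorted descending: 315, 252, 240, 225, 48, 42.
The second-highest RPN is 252 (FM-2).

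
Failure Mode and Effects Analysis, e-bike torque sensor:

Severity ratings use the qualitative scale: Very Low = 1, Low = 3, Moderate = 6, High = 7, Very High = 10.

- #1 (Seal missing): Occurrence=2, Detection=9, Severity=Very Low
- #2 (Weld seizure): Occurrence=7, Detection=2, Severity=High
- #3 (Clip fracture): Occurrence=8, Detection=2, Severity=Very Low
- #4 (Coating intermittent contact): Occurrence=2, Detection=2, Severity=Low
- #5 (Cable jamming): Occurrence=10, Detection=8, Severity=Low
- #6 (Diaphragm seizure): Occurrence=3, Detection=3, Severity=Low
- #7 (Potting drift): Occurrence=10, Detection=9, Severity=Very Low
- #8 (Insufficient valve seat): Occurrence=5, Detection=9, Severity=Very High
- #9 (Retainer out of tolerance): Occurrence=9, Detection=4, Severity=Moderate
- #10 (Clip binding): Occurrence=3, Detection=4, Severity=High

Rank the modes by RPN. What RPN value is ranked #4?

RPN = Severity × Occurrence × Detection:
  #1: 1 × 2 × 9 = 18
  #2: 7 × 7 × 2 = 98
  #3: 1 × 8 × 2 = 16
  #4: 3 × 2 × 2 = 12
  #5: 3 × 10 × 8 = 240
  #6: 3 × 3 × 3 = 27
  #7: 1 × 10 × 9 = 90
  #8: 10 × 5 × 9 = 450
  #9: 6 × 9 × 4 = 216
  #10: 7 × 3 × 4 = 84
Sorted descending: 450, 240, 216, 98, 90, 84, 27, 18, 16, 12.
The fourth-highest RPN is 98 (#2).

98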